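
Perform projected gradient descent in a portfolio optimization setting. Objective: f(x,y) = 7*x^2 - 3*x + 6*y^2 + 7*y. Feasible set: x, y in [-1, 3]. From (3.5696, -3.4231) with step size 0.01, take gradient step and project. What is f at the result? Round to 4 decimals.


Step 1: Compute gradient at (3.5696, -3.4231).
grad_x = 2*7*3.5696 - 3 = 46.9744
grad_y = 2*6*-3.4231 + 7 = -34.0772
Step 2: Gradient step.
x_raw = 3.5696 - 0.01*46.9744 = 3.0999
y_raw = -3.4231 - 0.01*-34.0772 = -3.0823
Step 3: Project onto [-1, 3].
x_proj = clip(3.0999) = 3.0
y_proj = clip(-3.0823) = -1.0
Step 4: Evaluate f.
f(3.0, -1.0) = 53.0


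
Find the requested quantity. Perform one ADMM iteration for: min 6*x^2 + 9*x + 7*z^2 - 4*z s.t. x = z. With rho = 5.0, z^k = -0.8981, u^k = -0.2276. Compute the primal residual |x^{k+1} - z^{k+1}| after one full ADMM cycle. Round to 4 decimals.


ADMM iteration with rho = 5.0, z^k = -0.8981, u^k = -0.2276
Step 1: x-update.
Minimize 6*x^2 + 9*x + (5.0/2)*(x + 0.8981 - 0.2276)^2
FOC: (2*6 + 5.0)*x = -9 + 5.0*(-0.8981 + 0.2276)
x^{k+1} = -0.7266
Step 2: z-update.
Minimize 7*z^2 - 4*z + (5.0/2)*(-0.7266 - z - 0.2276)^2
FOC: (2*7 + 5.0)*z = 4 + 5.0*(-0.7266 - 0.2276)
z^{k+1} = -0.0406
Step 3: u-update.
u^{k+1} = -0.2276 - 0.7266 + 0.0406 = -0.9136
Step 4: Primal residual = |-0.7266 + 0.0406| = 0.686


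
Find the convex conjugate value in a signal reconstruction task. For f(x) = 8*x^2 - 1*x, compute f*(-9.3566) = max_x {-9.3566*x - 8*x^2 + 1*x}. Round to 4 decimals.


f*(y) = sup_x {y*x - a*x^2 - b*x} = sup_x {(y-b)*x - a*x^2}
FOC: (y - b) - 2a*x = 0 => x* = (y - b)/(2a)
x* = (-9.3566 + 1)/(2*8) = -0.5223
f*(-9.3566) = (y-b)^2/(4a) = (-9.3566 + 1)^2/(4*8)
= 69.8328/32 = 2.1823


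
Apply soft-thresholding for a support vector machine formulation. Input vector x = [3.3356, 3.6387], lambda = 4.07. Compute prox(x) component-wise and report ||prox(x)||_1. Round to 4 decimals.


Soft-thresholding with lambda = 4.07:
prox(3.3356) = sign(3.3356)*max(|3.3356| - 4.07, 0) = 0.0
prox(3.6387) = sign(3.6387)*max(|3.6387| - 4.07, 0) = 0.0
prox(x) = [0.0, 0.0]
||prox(x)||_1 = 0.0 + 0.0 = 0.0


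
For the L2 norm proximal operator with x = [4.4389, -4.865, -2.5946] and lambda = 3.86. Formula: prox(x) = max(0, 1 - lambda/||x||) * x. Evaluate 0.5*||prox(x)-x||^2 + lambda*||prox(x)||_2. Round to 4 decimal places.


Step 1: Compute ||x||.
||x|| = 7.0784
Step 2: Compute scaling factor.
scale = max(0, 1 - 3.86/7.0784) = 0.4547
Step 3: prox(x) = [2.0183, -2.212, -1.1797]
||prox(x)|| = 3.2184
Step 4: Proximal objective.
0.5*||prox-x||^2 = 7.4498
lambda*||prox|| = 12.423
Total = 19.8729


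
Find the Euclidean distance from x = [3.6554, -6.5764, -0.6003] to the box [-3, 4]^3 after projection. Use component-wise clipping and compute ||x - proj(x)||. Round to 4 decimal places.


Project each component onto [-3, 4].
clip(3.6554) = 3.6554, clip(-6.5764) = -3.0, clip(-0.6003) = -0.6003
Projection = [3.6554, -3.0, -0.6003]
Squared diffs: [0.0, 12.7906, 0.0]
Distance = sqrt(12.7906) = 3.5764


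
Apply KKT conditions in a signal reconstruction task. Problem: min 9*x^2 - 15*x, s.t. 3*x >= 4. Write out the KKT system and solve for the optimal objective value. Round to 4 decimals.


Step 1: Try lambda = 0 (constraint inactive).
x_unc = 15/(2*9) = 0.8333
Check: 3*0.8333 = 2.4999 < 4 -- violated!
Step 2: Constraint must be active: 3*x = 4
x* = 4/3 = 1.3333 (rounded; the exact value 4/3 is used below)
lambda = (2*9*(4/3) - 15)/3 = 3.0
Step 3: Compute optimal value.
f(x*) = 9*(4/3)^2 - 15*(4/3) = -4.0


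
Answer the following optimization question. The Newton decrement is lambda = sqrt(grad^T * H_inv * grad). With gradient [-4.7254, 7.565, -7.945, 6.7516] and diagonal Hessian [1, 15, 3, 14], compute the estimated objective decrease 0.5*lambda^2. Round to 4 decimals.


Step 1: H is diagonal, so H^(-1) * g = [-4.7254, 0.5043, -2.6483, 0.4823].
Step 2: g^T H^(-1) g = sum_i g_i^2 / H_ii
  = (-4.7254)^2/1 + (7.565)^2/15 + (-7.945)^2/3 + (6.7516)^2/14
  = 22.3294 + 3.8153 + 21.041 + 3.256 = 50.4417
Step 3: Objective decrease = 0.5 * g^T H^(-1) g = 25.2209


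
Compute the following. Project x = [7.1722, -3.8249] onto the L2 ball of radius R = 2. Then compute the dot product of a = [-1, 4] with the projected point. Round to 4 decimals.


Step 1: Compute ||x|| (intermediates to 6 decimals).
||x|| = sqrt(7.1722^2 + (-3.8249)^2) = 8.128365
Step 2: Project.
Since ||x|| > R, scale = R/||x|| = 2/8.128365 = 0.246052, proj(x) = scale * x
proj(x) = [1.764734, -0.941124]
Step 3: Dot product.
a^T * proj(x) = -1*1.764734 + 4*(-0.941124) = -5.5292


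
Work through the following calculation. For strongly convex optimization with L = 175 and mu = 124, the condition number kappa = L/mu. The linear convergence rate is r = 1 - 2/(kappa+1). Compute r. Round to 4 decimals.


Step 1: Compute the condition number.
kappa = L/mu = 175/124 = 1.4113
Step 2: Compute the convergence rate.
r = 1 - 2/(kappa + 1) = 1 - 2*mu/(L + mu) = (L - mu)/(L + mu) = 51/299 = 0.1706


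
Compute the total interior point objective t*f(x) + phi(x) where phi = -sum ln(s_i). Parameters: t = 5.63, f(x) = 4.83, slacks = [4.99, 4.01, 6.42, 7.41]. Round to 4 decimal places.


Step 1: Compute log-barrier.
ln values: [1.6074, 1.3888, 1.8594, 2.0028]
phi = -(1.6074 + 1.3888 + 1.8594 + 2.0028) = -6.8585
Step 2: Compute augmented objective.
t*f(x) = 5.63*4.83 = 27.1929
Total = 27.1929 - 6.8585 = 20.3344


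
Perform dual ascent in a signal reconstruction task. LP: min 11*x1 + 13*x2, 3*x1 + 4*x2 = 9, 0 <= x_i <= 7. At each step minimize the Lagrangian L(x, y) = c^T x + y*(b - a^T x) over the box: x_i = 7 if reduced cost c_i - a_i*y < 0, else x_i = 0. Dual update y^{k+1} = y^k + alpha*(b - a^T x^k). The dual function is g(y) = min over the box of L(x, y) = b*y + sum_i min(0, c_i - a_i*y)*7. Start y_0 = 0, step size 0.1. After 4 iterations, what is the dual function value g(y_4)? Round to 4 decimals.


Dual ascent for LP: min 11*x1 + 13*x2, 3*x1 + 4*x2 = 9, 0 <= x_i <= 7
Step 1: y^k = 0.0, reduced costs: (11.0, 13.0)
  x^k = (0.0, 0.0), subgradient = b - a^T x = 9.0
  y^{k+1} = 0.0 + 0.1*9.0 = 0.9
Step 2: y^k = 0.9, reduced costs: (8.3, 9.4)
  x^k = (0.0, 0.0), subgradient = b - a^T x = 9.0
  y^{k+1} = 0.9 + 0.1*9.0 = 1.8
Step 3: y^k = 1.8, reduced costs: (5.6, 5.8)
  x^k = (0.0, 0.0), subgradient = b - a^T x = 9.0
  y^{k+1} = 1.8 + 0.1*9.0 = 2.7
Step 4: y^k = 2.7, reduced costs: (2.9, 2.2)
  x^k = (0.0, 0.0), subgradient = b - a^T x = 9.0
  y^{k+1} = 2.7 + 0.1*9.0 = 3.6
Dual objective at y_4 = 3.6: reduced costs (0.2, -1.4), box minimizer x = (0.0, 7.0)
g(y_4) = b*y + (c1 - a1*y)*x1 + (c2 - a2*y)*x2 = 9*3.6 + 0.2*0.0 + (-1.4)*7.0 = 32.4 + 0.0 - 9.8 = 22.6


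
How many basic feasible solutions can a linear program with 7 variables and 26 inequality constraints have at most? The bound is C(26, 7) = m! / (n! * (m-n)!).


Each vertex corresponds to some choice of n active constraints out of m, so the number of vertices is at most C(m, n) = m! / (n!(m-n)!).
m = 26, n = 7
Numerator: 26 * 25 * 24 * 23 * 22 * 21 * 20
Denominator: 7! = 5040
C(26, 7) = 657800


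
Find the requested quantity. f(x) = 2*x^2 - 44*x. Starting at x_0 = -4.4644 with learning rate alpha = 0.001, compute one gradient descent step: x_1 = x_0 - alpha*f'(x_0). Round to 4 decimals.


We compute the gradient at x_0 and apply the update.
f'(x) = 4*x - 44
f'(-4.4644) = 4*-4.4644 - 44 = -61.8576
x_1 = -4.4644 - 0.001*-61.8576 = -4.4025


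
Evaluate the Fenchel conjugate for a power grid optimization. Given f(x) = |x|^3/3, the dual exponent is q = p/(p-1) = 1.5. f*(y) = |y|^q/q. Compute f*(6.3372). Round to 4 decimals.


The conjugate exponent q satisfies 1/p + 1/q = 1.
p = 3, so q = 3/(3 - 1) = 1.5
|y|^q = 6.3372^1.5 = 15.9531
f*(6.3372) = 15.9531 / 1.5 = 10.6354


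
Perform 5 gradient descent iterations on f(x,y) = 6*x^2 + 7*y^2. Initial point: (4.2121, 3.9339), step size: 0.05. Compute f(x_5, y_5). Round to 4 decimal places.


Gradient descent on f(x,y) = 6*x^2 + 7*y^2.
Starting point: (4.2121, 3.9339), alpha = 0.05
Step 1: grad_x = 2*6*4.2121 = 50.5452, grad_y = 2*7*3.9339 = 55.0746
  x_1 = 4.2121 - 0.05*50.5452 = 1.6848
  y_1 = 3.9339 - 0.05*55.0746 = 1.1802
Step 2: grad_x = 2*6*1.6848 = 20.2181, grad_y = 2*7*1.1802 = 16.5224
  x_2 = 1.6848 - 0.05*20.2181 = 0.6739
  y_2 = 1.1802 - 0.05*16.5224 = 0.3541
Step 3: grad_x = 2*6*0.6739 = 8.0872, grad_y = 2*7*0.3541 = 4.9567
  x_3 = 0.6739 - 0.05*8.0872 = 0.2696
  y_3 = 0.3541 - 0.05*4.9567 = 0.1062
Step 4: grad_x = 2*6*0.2696 = 3.2349, grad_y = 2*7*0.1062 = 1.487
  x_4 = 0.2696 - 0.05*3.2349 = 0.1078
  y_4 = 0.1062 - 0.05*1.487 = 0.0319
Step 5: grad_x = 2*6*0.1078 = 1.294, grad_y = 2*7*0.0319 = 0.4461
  x_5 = 0.1078 - 0.05*1.294 = 0.0431
  y_5 = 0.0319 - 0.05*0.4461 = 0.0096
f(0.0431, 0.0096) = 6*0.0431^2 + 7*0.0096^2 = 0.0118


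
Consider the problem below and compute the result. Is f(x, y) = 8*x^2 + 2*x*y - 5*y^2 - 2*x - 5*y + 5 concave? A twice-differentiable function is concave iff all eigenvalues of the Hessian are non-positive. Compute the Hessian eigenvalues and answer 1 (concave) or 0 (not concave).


The Hessian of f(x,y) = 8*x^2 + 2*x*y - 5*y^2 - 2*x - 5*y + 5 is:
H = [[16, 2], [2, -10]]
Trace = 16 - 10 = 6
Determinant = 16*-10 - (2)^2 = -164
Discriminant = (6)^2 - 4*-164 = 692.0
Eigenvalues: lambda_1 = -10.1529, lambda_2 = 16.1529
The function is not concave.

0


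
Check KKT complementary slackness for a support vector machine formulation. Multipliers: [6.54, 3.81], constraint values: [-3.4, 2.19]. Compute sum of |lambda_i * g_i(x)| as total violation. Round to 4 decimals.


KKT complementary slackness check:
lambda_1 * g_1 = 6.54 * -3.4 = -22.236
lambda_2 * g_2 = 3.81 * 2.19 = 8.3439
Total violation = 22.236 + 8.3439 = 30.5799


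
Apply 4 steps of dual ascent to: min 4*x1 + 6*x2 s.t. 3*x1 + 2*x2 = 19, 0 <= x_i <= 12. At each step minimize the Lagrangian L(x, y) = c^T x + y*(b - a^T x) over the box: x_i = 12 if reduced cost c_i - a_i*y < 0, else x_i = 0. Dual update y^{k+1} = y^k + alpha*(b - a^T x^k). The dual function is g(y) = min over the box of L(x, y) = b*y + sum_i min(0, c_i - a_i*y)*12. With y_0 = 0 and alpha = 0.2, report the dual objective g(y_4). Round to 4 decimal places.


Dual ascent for LP: min 4*x1 + 6*x2, 3*x1 + 2*x2 = 19, 0 <= x_i <= 12
Step 1: y^k = 0.0, reduced costs: (4.0, 6.0)
  x^k = (0.0, 0.0), subgradient = b - a^T x = 19.0
  y^{k+1} = 0.0 + 0.2*19.0 = 3.8
Step 2: y^k = 3.8, reduced costs: (-7.4, -1.6)
  x^k = (12.0, 12.0), subgradient = b - a^T x = -41.0
  y^{k+1} = 3.8 + 0.2*-41.0 = -4.4
Step 3: y^k = -4.4, reduced costs: (17.2, 14.8)
  x^k = (0.0, 0.0), subgradient = b - a^T x = 19.0
  y^{k+1} = -4.4 + 0.2*19.0 = -0.6
Step 4: y^k = -0.6, reduced costs: (5.8, 7.2)
  x^k = (0.0, 0.0), subgradient = b - a^T x = 19.0
  y^{k+1} = -0.6 + 0.2*19.0 = 3.2
Dual objective at y_4 = 3.2: reduced costs (-5.6, -0.4), box minimizer x = (12.0, 12.0)
g(y_4) = b*y + (c1 - a1*y)*x1 + (c2 - a2*y)*x2 = 19*3.2 + (-5.6)*12.0 + (-0.4)*12.0 = 60.8 - 67.2 - 4.8 = -11.2


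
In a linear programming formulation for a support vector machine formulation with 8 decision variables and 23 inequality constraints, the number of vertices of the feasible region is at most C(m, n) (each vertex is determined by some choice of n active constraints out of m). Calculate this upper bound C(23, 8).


Each vertex corresponds to some choice of n active constraints out of m, so the number of vertices is at most C(m, n) = m! / (n!(m-n)!).
m = 23, n = 8
Numerator: 23 * 22 * 21 * 20 * 19 * 18 * 17 * 16
Denominator: 8! = 40320
C(23, 8) = 490314


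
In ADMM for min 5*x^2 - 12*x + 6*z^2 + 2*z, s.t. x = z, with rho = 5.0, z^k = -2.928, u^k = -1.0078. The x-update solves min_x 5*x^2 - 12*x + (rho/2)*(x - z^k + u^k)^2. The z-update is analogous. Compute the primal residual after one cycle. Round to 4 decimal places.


ADMM iteration with rho = 5.0, z^k = -2.928, u^k = -1.0078
Step 1: x-update.
Minimize 5*x^2 - 12*x + (5.0/2)*(x + 2.928 - 1.0078)^2
FOC: (2*5 + 5.0)*x = 12 + 5.0*(-2.928 + 1.0078)
x^{k+1} = 0.1599
Step 2: z-update.
Minimize 6*z^2 + 2*z + (5.0/2)*(0.1599 - z - 1.0078)^2
FOC: (2*6 + 5.0)*z = -2 + 5.0*(0.1599 - 1.0078)
z^{k+1} = -0.367
Step 3: u-update.
u^{k+1} = -1.0078 + 0.1599 + 0.367 = -0.4808
Step 4: Primal residual = |0.1599 + 0.367| = 0.527


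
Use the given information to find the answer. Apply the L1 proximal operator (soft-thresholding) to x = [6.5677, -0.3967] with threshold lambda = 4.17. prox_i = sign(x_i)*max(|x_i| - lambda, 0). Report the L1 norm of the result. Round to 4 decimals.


Soft-thresholding with lambda = 4.17:
prox(6.5677) = sign(6.5677)*max(|6.5677| - 4.17, 0) = 2.3977
prox(-0.3967) = sign(-0.3967)*max(|-0.3967| - 4.17, 0) = 0.0
prox(x) = [2.3977, 0.0]
||prox(x)||_1 = 2.3977 + 0.0 = 2.3977


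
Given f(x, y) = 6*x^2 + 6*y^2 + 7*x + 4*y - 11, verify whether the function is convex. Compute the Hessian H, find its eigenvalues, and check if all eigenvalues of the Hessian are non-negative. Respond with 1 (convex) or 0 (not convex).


The Hessian of f(x,y) = 6*x^2 + 6*y^2 + 7*x + 4*y - 11 is:
H = [[12, 0], [0, 12]]
Trace = 12 + 12 = 24
Determinant = 12*12 - (0)^2 = 144
Discriminant = (24)^2 - 4*144 = 0.0
Eigenvalues: lambda_1 = 12.0, lambda_2 = 12.0
The function is convex.

1


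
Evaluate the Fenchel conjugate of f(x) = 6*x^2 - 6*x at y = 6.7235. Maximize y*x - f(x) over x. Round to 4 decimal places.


f*(y) = sup_x {y*x - a*x^2 - b*x} = sup_x {(y-b)*x - a*x^2}
FOC: (y - b) - 2a*x = 0 => x* = (y - b)/(2a)
x* = (6.7235 + 6)/(2*6) = 1.0603
f*(6.7235) = (y-b)^2/(4a) = (6.7235 + 6)^2/(4*6)
= 161.8875/24 = 6.7453


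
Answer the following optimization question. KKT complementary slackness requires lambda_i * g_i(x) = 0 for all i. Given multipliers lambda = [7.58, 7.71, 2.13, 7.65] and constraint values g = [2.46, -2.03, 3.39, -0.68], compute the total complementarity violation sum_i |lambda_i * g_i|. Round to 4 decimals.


KKT complementary slackness check:
lambda_1 * g_1 = 7.58 * 2.46 = 18.6468
lambda_2 * g_2 = 7.71 * -2.03 = -15.6513
lambda_3 * g_3 = 2.13 * 3.39 = 7.2207
lambda_4 * g_4 = 7.65 * -0.68 = -5.202
Total violation = 18.6468 + 15.6513 + 7.2207 + 5.202 = 46.7208


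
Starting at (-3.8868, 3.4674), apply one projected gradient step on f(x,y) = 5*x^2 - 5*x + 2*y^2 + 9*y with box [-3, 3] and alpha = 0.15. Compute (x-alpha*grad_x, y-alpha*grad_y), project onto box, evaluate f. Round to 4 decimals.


Step 1: Compute gradient at (-3.8868, 3.4674).
grad_x = 2*5*-3.8868 - 5 = -43.868
grad_y = 2*2*3.4674 + 9 = 22.8696
Step 2: Gradient step.
x_raw = -3.8868 - 0.15*-43.868 = 2.6934
y_raw = 3.4674 - 0.15*22.8696 = 0.037
Step 3: Project onto [-3, 3].
x_proj = clip(2.6934) = 2.6934
y_proj = clip(0.037) = 0.037
Step 4: Evaluate f.
f(2.6934, 0.037) = 23.1404


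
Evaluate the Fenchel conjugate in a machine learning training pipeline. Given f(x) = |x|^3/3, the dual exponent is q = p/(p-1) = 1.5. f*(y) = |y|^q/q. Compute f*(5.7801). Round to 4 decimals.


The conjugate exponent q satisfies 1/p + 1/q = 1.
p = 3, so q = 3/(3 - 1) = 1.5
|y|^q = 5.7801^1.5 = 13.8964
f*(5.7801) = 13.8964 / 1.5 = 9.2643


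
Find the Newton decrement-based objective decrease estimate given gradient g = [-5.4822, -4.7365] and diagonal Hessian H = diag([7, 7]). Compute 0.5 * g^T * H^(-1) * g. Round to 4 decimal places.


Step 1: H is diagonal, so H^(-1) * g = [-0.7832, -0.6766].
Step 2: g^T H^(-1) g = sum_i g_i^2 / H_ii
  = (-5.4822)^2/7 + (-4.7365)^2/7
  = 4.2935 + 3.2049 = 7.4984
Step 3: Objective decrease = 0.5 * g^T H^(-1) g = 3.7492


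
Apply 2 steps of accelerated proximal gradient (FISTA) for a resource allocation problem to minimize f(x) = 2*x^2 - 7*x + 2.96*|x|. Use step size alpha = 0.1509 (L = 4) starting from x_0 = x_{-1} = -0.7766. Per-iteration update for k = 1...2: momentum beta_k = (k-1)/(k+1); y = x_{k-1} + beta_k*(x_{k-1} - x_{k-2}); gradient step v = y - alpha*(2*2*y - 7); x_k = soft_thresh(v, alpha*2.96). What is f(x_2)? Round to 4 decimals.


FISTA on f(x) = 2*x^2 - 7*x + 2.96*|x|
L = 4, alpha = 0.1509
Iteration 1: beta = 0.0, y = -0.7766 + 0.0*(-0.7766 + 0.7766) = -0.7766
  grad(y) = -10.1064, v = y - alpha*grad = 0.7485
  prox(v) = soft_thresh(0.7485, 0.4467) = 0.3018
Iteration 2: beta = 0.3333, y = 0.3018 + 0.3333*(0.3018 + 0.7766) = 0.6613
  grad(y) = -4.355, v = y - alpha*grad = 1.3184
  prox(v) = soft_thresh(1.3184, 0.4467) = 0.8718
f(x_2) = 2*0.8718^2 - 7*0.8718 + 2.96*|0.8718| = -2.002


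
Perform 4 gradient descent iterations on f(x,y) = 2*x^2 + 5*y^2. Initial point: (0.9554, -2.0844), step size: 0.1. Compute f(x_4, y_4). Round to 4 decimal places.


Gradient descent on f(x,y) = 2*x^2 + 5*y^2.
Starting point: (0.9554, -2.0844), alpha = 0.1
Step 1: grad_x = 2*2*0.9554 = 3.8216, grad_y = 2*5*-2.0844 = -20.844
  x_1 = 0.9554 - 0.1*3.8216 = 0.5732
  y_1 = -2.0844 - 0.1*-20.844 = 0.0
Step 2: grad_x = 2*2*0.5732 = 2.293, grad_y = 2*5*0.0 = 0.0
  x_2 = 0.5732 - 0.1*2.293 = 0.3439
  y_2 = 0.0 - 0.1*0.0 = 0.0
Step 3: grad_x = 2*2*0.3439 = 1.3758, grad_y = 2*5*0.0 = 0.0
  x_3 = 0.3439 - 0.1*1.3758 = 0.2064
  y_3 = 0.0 - 0.1*0.0 = 0.0
Step 4: grad_x = 2*2*0.2064 = 0.8255, grad_y = 2*5*0.0 = 0.0
  x_4 = 0.2064 - 0.1*0.8255 = 0.1238
  y_4 = 0.0 - 0.1*0.0 = 0.0
f(0.1238, 0.0) = 2*0.1238^2 + 5*0.0^2 = 0.0307


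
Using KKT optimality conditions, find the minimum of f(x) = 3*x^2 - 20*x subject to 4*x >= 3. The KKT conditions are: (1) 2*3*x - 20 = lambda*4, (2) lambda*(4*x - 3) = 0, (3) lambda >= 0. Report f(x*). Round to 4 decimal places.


Step 1: Try lambda = 0 (constraint inactive).
Stationarity: 2*3*x - 20 = 0
x* = 20/(2*3) = 10/3 = 3.3333 (rounded; the exact value 10/3 is used below)
Check constraint: 4*3.3333 = 13.3332 >= 3 -- satisfied.
Step 2: Compute optimal value.
f(x*) = 3*(10/3)^2 - 20*(10/3) = -33.3333


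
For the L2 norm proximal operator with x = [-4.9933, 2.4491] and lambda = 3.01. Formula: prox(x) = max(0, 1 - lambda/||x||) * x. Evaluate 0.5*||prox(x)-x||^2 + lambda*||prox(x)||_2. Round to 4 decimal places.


Step 1: Compute ||x||.
||x|| = 5.5616
Step 2: Compute scaling factor.
scale = max(0, 1 - 3.01/5.5616) = 0.4588
Step 3: prox(x) = [-2.2909, 1.1236]
||prox(x)|| = 2.5516
Step 4: Proximal objective.
0.5*||prox-x||^2 = 4.5301
lambda*||prox|| = 7.6803
Total = 12.2103


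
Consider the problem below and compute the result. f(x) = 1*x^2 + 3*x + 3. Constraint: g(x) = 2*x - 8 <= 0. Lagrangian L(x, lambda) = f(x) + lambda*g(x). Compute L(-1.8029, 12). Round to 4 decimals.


Step 1: Evaluate f(x).
f(-1.8029) = 1*(-1.8029)^2 + 3*(-1.8029) + 3 = 0.8417
Step 2: Evaluate g(x).
g(-1.8029) = 2*-1.8029 - 8 = -11.6058
Step 3: Compute Lagrangian.
L = 0.8417 + 12*-11.6058 = -138.4279


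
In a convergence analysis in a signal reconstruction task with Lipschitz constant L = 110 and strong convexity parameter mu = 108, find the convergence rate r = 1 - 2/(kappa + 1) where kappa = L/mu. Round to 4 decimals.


Step 1: Compute the condition number.
kappa = L/mu = 110/108 = 1.0185
Step 2: Compute the convergence rate.
r = 1 - 2/(kappa + 1) = 1 - 2*mu/(L + mu) = (L - mu)/(L + mu) = 2/218 = 0.0092


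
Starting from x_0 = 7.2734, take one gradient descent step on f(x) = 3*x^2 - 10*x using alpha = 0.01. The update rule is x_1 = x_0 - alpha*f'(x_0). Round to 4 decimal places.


We compute the gradient at x_0 and apply the update.
f'(x) = 6*x - 10
f'(7.2734) = 6*7.2734 - 10 = 33.6404
x_1 = 7.2734 - 0.01*33.6404 = 6.937


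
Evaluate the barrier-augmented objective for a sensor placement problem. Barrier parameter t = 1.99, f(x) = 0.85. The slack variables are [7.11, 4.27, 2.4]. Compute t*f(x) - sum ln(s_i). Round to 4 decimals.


Step 1: Compute log-barrier.
ln values: [1.9615, 1.4516, 0.8755]
phi = -(1.9615 + 1.4516 + 0.8755) = -4.2886
Step 2: Compute augmented objective.
t*f(x) = 1.99*0.85 = 1.6915
Total = 1.6915 - 4.2886 = -2.5971


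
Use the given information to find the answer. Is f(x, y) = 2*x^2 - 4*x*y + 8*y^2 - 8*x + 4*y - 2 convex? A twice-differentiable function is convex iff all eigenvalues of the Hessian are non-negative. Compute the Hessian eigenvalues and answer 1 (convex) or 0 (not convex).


The Hessian of f(x,y) = 2*x^2 - 4*x*y + 8*y^2 - 8*x + 4*y - 2 is:
H = [[4, -4], [-4, 16]]
Trace = 4 + 16 = 20
Determinant = 4*16 - (-4)^2 = 48
Discriminant = (20)^2 - 4*48 = 208.0
Eigenvalues: lambda_1 = 2.7889, lambda_2 = 17.2111
The function is convex.

1


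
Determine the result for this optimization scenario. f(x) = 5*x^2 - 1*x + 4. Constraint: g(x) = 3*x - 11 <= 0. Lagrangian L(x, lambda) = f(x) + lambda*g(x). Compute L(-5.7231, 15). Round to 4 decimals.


Step 1: Evaluate f(x).
f(-5.7231) = 5*(-5.7231)^2 - 1*(-5.7231) + 4 = 173.4925
Step 2: Evaluate g(x).
g(-5.7231) = 3*-5.7231 - 11 = -28.1693
Step 3: Compute Lagrangian.
L = 173.4925 + 15*-28.1693 = -249.047


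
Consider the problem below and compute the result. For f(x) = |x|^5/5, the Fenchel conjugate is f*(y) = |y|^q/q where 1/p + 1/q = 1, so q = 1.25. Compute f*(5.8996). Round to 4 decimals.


The conjugate exponent q satisfies 1/p + 1/q = 1.
p = 5, so q = 5/(5 - 1) = 1.25
|y|^q = 5.8996^1.25 = 9.1945
f*(5.8996) = 9.1945 / 1.25 = 7.3556


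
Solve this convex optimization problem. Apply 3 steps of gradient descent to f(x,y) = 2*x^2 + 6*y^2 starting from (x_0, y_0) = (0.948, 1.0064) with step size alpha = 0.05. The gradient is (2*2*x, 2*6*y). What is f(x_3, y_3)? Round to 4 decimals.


Gradient descent on f(x,y) = 2*x^2 + 6*y^2.
Starting point: (0.948, 1.0064), alpha = 0.05
Step 1: grad_x = 2*2*0.948 = 3.792, grad_y = 2*6*1.0064 = 12.0768
  x_1 = 0.948 - 0.05*3.792 = 0.7584
  y_1 = 1.0064 - 0.05*12.0768 = 0.4026
Step 2: grad_x = 2*2*0.7584 = 3.0336, grad_y = 2*6*0.4026 = 4.8307
  x_2 = 0.7584 - 0.05*3.0336 = 0.6067
  y_2 = 0.4026 - 0.05*4.8307 = 0.161
Step 3: grad_x = 2*2*0.6067 = 2.4269, grad_y = 2*6*0.161 = 1.9323
  x_3 = 0.6067 - 0.05*2.4269 = 0.4854
  y_3 = 0.161 - 0.05*1.9323 = 0.0644
f(0.4854, 0.0644) = 2*0.4854^2 + 6*0.0644^2 = 0.4961


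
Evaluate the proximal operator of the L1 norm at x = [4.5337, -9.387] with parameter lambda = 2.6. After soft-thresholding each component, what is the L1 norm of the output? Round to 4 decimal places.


Soft-thresholding with lambda = 2.6:
prox(4.5337) = sign(4.5337)*max(|4.5337| - 2.6, 0) = 1.9337
prox(-9.387) = sign(-9.387)*max(|-9.387| - 2.6, 0) = -6.787
prox(x) = [1.9337, -6.787]
||prox(x)||_1 = 1.9337 + 6.787 = 8.7207


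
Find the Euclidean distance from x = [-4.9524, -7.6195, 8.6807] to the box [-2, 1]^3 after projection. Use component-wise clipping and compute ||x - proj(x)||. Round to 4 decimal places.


Project each component onto [-2, 1].
clip(-4.9524) = -2.0, clip(-7.6195) = -2.0, clip(8.6807) = 1.0
Projection = [-2.0, -2.0, 1.0]
Squared diffs: [8.7167, 31.5788, 58.9932]
Distance = sqrt(99.2887) = 9.9644


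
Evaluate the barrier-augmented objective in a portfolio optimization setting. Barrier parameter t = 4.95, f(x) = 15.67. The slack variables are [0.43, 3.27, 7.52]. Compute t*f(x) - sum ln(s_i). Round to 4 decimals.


Step 1: Compute log-barrier.
ln values: [-0.844, 1.1848, 2.0176]
phi = -(-0.844 + 1.1848 + 2.0176) = -2.3584
Step 2: Compute augmented objective.
t*f(x) = 4.95*15.67 = 77.5665
Total = 77.5665 - 2.3584 = 75.2081


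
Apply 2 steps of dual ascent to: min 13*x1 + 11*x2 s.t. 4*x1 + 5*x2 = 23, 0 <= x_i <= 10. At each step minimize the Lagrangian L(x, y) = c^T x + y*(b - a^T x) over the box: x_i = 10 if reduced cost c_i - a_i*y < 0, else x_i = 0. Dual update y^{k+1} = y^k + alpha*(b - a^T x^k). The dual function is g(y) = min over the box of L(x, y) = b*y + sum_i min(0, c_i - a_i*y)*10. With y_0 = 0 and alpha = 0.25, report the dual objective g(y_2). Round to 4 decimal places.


Dual ascent for LP: min 13*x1 + 11*x2, 4*x1 + 5*x2 = 23, 0 <= x_i <= 10
Step 1: y^k = 0.0, reduced costs: (13.0, 11.0)
  x^k = (0.0, 0.0), subgradient = b - a^T x = 23.0
  y^{k+1} = 0.0 + 0.25*23.0 = 5.75
Step 2: y^k = 5.75, reduced costs: (-10.0, -17.75)
  x^k = (10.0, 10.0), subgradient = b - a^T x = -67.0
  y^{k+1} = 5.75 + 0.25*-67.0 = -11.0
Dual objective at y_2 = -11.0: reduced costs (57.0, 66.0), box minimizer x = (0.0, 0.0)
g(y_2) = b*y + (c1 - a1*y)*x1 + (c2 - a2*y)*x2 = 23*(-11.0) + 57.0*0.0 + 66.0*0.0 = -253.0 + 0.0 + 0.0 = -253.0


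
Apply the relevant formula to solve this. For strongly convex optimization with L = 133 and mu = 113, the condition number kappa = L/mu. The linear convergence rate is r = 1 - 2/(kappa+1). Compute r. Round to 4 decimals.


Step 1: Compute the condition number.
kappa = L/mu = 133/113 = 1.177
Step 2: Compute the convergence rate.
r = 1 - 2/(kappa + 1) = 1 - 2*mu/(L + mu) = (L - mu)/(L + mu) = 20/246 = 0.0813


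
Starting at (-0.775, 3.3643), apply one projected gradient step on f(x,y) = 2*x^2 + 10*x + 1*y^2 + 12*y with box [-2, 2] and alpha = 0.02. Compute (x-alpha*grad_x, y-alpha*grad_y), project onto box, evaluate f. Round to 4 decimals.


Step 1: Compute gradient at (-0.775, 3.3643).
grad_x = 2*2*-0.775 + 10 = 6.9
grad_y = 2*1*3.3643 + 12 = 18.7286
Step 2: Gradient step.
x_raw = -0.775 - 0.02*6.9 = -0.913
y_raw = 3.3643 - 0.02*18.7286 = 2.9897
Step 3: Project onto [-2, 2].
x_proj = clip(-0.913) = -0.913
y_proj = clip(2.9897) = 2.0
Step 4: Evaluate f.
f(-0.913, 2.0) = 20.5371


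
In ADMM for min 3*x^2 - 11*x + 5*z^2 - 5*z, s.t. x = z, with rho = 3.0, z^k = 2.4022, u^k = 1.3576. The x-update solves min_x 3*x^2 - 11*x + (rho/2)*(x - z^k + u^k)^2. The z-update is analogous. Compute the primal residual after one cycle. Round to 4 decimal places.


ADMM iteration with rho = 3.0, z^k = 2.4022, u^k = 1.3576
Step 1: x-update.
Minimize 3*x^2 - 11*x + (3.0/2)*(x - 2.4022 + 1.3576)^2
FOC: (2*3 + 3.0)*x = 11 + 3.0*(2.4022 - 1.3576)
x^{k+1} = 1.5704
Step 2: z-update.
Minimize 5*z^2 - 5*z + (3.0/2)*(1.5704 - z + 1.3576)^2
FOC: (2*5 + 3.0)*z = 5 + 3.0*(1.5704 + 1.3576)
z^{k+1} = 1.0603
Step 3: u-update.
u^{k+1} = 1.3576 + 1.5704 - 1.0603 = 1.8677
Step 4: Primal residual = |1.5704 - 1.0603| = 0.5101


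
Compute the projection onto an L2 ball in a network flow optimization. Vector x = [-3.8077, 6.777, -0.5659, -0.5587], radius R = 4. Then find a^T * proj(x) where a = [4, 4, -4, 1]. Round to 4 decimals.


Step 1: Compute ||x|| (intermediates to 6 decimals).
||x|| = sqrt((-3.8077)^2 + 6.777^2 + (-0.5659)^2 + (-0.5587)^2) = 7.814006
Step 2: Project.
Since ||x|| > R, scale = R/||x|| = 4/7.814006 = 0.511901, proj(x) = scale * x
proj(x) = [-1.949165, 3.469153, -0.289685, -0.285999]
Step 3: Dot product.
a^T * proj(x) = 4*(-1.949165) + 4*3.469153 - 4*(-0.289685) + 1*(-0.285999) = 6.9527


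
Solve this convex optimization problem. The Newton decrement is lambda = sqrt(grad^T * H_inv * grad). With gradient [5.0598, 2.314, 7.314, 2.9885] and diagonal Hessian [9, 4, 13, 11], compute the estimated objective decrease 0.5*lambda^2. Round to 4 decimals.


Step 1: H is diagonal, so H^(-1) * g = [0.5622, 0.5785, 0.5626, 0.2717].
Step 2: g^T H^(-1) g = sum_i g_i^2 / H_ii
  = (5.0598)^2/9 + (2.314)^2/4 + (7.314)^2/13 + (2.9885)^2/11
  = 2.8446 + 1.3386 + 4.115 + 0.8119 = 9.1102
Step 3: Objective decrease = 0.5 * g^T H^(-1) g = 4.5551


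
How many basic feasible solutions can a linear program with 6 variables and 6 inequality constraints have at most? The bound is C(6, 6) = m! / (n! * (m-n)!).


Each vertex corresponds to some choice of n active constraints out of m, so the number of vertices is at most C(m, n) = m! / (n!(m-n)!).
m = 6, n = 6
Numerator: 6 * 5 * 4 * 3 * 2 * 1
Denominator: 6! = 720
C(6, 6) = 1


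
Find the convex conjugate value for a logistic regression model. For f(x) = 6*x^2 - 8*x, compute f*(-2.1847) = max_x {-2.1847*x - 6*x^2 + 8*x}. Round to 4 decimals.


f*(y) = sup_x {y*x - a*x^2 - b*x} = sup_x {(y-b)*x - a*x^2}
FOC: (y - b) - 2a*x = 0 => x* = (y - b)/(2a)
x* = (-2.1847 + 8)/(2*6) = 0.4846
f*(-2.1847) = (y-b)^2/(4a) = (-2.1847 + 8)^2/(4*6)
= 33.8177/24 = 1.4091


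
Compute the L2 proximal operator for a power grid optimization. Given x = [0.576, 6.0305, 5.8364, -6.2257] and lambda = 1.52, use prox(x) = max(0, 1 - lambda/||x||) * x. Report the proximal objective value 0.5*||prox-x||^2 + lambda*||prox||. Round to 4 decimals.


Step 1: Compute ||x||.
||x|| = 10.4653
Step 2: Compute scaling factor.
scale = max(0, 1 - 1.52/10.4653) = 0.8548
Step 3: prox(x) = [0.4923, 5.1546, 4.9887, -5.3215]
||prox(x)|| = 8.9453
Step 4: Proximal objective.
0.5*||prox-x||^2 = 1.1552
lambda*||prox|| = 13.5969
Total = 14.752


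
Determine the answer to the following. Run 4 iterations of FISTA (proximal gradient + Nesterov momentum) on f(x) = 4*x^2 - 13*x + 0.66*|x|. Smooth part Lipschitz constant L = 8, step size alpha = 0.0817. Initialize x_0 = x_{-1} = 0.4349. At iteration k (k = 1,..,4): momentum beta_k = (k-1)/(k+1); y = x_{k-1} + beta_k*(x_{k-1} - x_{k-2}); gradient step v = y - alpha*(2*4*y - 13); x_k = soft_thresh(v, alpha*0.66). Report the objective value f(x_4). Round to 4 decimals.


FISTA on f(x) = 4*x^2 - 13*x + 0.66*|x|
L = 8, alpha = 0.0817
Iteration 1: beta = 0.0, y = 0.4349 + 0.0*(0.4349 - 0.4349) = 0.4349
  grad(y) = -9.5208, v = y - alpha*grad = 1.2127
  prox(v) = soft_thresh(1.2127, 0.0539) = 1.1588
Iteration 2: beta = 0.3333, y = 1.1588 + 0.3333*(1.1588 - 0.4349) = 1.4001
  grad(y) = -1.7989, v = y - alpha*grad = 1.5471
  prox(v) = soft_thresh(1.5471, 0.0539) = 1.4932
Iteration 3: beta = 0.5, y = 1.4932 + 0.5*(1.4932 - 1.1588) = 1.6604
  grad(y) = 0.2829, v = y - alpha*grad = 1.6373
  prox(v) = soft_thresh(1.6373, 0.0539) = 1.5833
Iteration 4: beta = 0.6, y = 1.5833 + 0.6*(1.5833 - 1.4932) = 1.6374
  grad(y) = 0.0993, v = y - alpha*grad = 1.6293
  prox(v) = soft_thresh(1.6293, 0.0539) = 1.5754
f(x_4) = 4*1.5754^2 - 13*1.5754 + 0.66*|1.5754| = -9.5129


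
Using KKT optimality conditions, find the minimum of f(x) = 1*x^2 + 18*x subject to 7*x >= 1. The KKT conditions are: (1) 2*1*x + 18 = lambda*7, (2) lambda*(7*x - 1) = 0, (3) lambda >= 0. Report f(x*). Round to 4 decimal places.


Step 1: Try lambda = 0 (constraint inactive).
x_unc = -18/(2*1) = -9.0
Check: 7*-9.0 = -63.0 < 1 -- violated!
Step 2: Constraint must be active: 7*x = 1
x* = 1/7 = 0.1429 (rounded; the exact value 1/7 is used below)
lambda = (2*1*(1/7) + 18)/7 = 2.6122
Step 3: Compute optimal value.
f(x*) = 1*(1/7)^2 + 18*(1/7) = 2.5918


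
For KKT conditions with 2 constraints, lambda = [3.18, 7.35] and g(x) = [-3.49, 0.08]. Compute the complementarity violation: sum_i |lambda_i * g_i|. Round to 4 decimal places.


KKT complementary slackness check:
lambda_1 * g_1 = 3.18 * -3.49 = -11.0982
lambda_2 * g_2 = 7.35 * 0.08 = 0.588
Total violation = 11.0982 + 0.588 = 11.6862


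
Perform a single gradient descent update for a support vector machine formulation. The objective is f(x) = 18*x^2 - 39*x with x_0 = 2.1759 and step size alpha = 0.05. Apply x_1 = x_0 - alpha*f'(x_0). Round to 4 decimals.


We compute the gradient at x_0 and apply the update.
f'(x) = 36*x - 39
f'(2.1759) = 36*2.1759 - 39 = 39.3324
x_1 = 2.1759 - 0.05*39.3324 = 0.2093


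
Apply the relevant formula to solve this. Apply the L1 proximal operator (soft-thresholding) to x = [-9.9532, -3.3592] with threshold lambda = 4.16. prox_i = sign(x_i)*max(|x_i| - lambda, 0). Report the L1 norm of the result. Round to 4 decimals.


Soft-thresholding with lambda = 4.16:
prox(-9.9532) = sign(-9.9532)*max(|-9.9532| - 4.16, 0) = -5.7932
prox(-3.3592) = sign(-3.3592)*max(|-3.3592| - 4.16, 0) = 0.0
prox(x) = [-5.7932, 0.0]
||prox(x)||_1 = 5.7932 + 0.0 = 5.7932


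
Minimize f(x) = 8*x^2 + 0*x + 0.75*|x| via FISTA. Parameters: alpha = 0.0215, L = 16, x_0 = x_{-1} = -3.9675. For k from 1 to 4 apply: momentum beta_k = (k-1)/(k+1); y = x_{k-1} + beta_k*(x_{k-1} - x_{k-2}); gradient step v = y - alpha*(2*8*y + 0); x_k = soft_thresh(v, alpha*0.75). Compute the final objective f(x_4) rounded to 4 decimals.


FISTA on f(x) = 8*x^2 + 0*x + 0.75*|x|
L = 16, alpha = 0.0215
Iteration 1: beta = 0.0, y = -3.9675 + 0.0*(-3.9675 + 3.9675) = -3.9675
  grad(y) = -63.48, v = y - alpha*grad = -2.6027
  prox(v) = soft_thresh(-2.6027, 0.0161) = -2.5866
Iteration 2: beta = 0.3333, y = -2.5866 + 0.3333*(-2.5866 + 3.9675) = -2.1262
  grad(y) = -34.0198, v = y - alpha*grad = -1.3948
  prox(v) = soft_thresh(-1.3948, 0.0161) = -1.3787
Iteration 3: beta = 0.5, y = -1.3787 + 0.5*(-1.3787 + 2.5866) = -0.7748
  grad(y) = -12.3961, v = y - alpha*grad = -0.5082
  prox(v) = soft_thresh(-0.5082, 0.0161) = -0.4921
Iteration 4: beta = 0.6, y = -0.4921 + 0.6*(-0.4921 + 1.3787) = 0.0398
  grad(y) = 0.6373, v = y - alpha*grad = 0.0261
  prox(v) = soft_thresh(0.0261, 0.0161) = 0.01
f(x_4) = 8*0.01^2 + 0*0.01 + 0.75*|0.01| = 0.0083


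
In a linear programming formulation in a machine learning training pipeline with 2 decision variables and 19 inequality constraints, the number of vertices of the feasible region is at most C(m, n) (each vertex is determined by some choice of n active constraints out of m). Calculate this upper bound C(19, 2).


Each vertex corresponds to some choice of n active constraints out of m, so the number of vertices is at most C(m, n) = m! / (n!(m-n)!).
m = 19, n = 2
Numerator: 19 * 18
Denominator: 2! = 2
C(19, 2) = 171


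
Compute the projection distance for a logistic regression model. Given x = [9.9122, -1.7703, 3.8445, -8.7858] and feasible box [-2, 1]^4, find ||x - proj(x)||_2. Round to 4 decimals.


Project each component onto [-2, 1].
clip(9.9122) = 1.0, clip(-1.7703) = -1.7703, clip(3.8445) = 1.0, clip(-8.7858) = -2.0
Projection = [1.0, -1.7703, 1.0, -2.0]
Squared diffs: [79.4273, 0.0, 8.0912, 46.0471]
Distance = sqrt(133.5656) = 11.5571


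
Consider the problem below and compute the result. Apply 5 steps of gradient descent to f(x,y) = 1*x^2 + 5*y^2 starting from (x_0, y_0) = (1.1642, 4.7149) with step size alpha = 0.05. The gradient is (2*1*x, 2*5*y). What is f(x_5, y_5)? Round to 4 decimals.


Gradient descent on f(x,y) = 1*x^2 + 5*y^2.
Starting point: (1.1642, 4.7149), alpha = 0.05
Step 1: grad_x = 2*1*1.1642 = 2.3284, grad_y = 2*5*4.7149 = 47.149
  x_1 = 1.1642 - 0.05*2.3284 = 1.0478
  y_1 = 4.7149 - 0.05*47.149 = 2.3575
Step 2: grad_x = 2*1*1.0478 = 2.0956, grad_y = 2*5*2.3575 = 23.5745
  x_2 = 1.0478 - 0.05*2.0956 = 0.943
  y_2 = 2.3575 - 0.05*23.5745 = 1.1787
Step 3: grad_x = 2*1*0.943 = 1.886, grad_y = 2*5*1.1787 = 11.7873
  x_3 = 0.943 - 0.05*1.886 = 0.8487
  y_3 = 1.1787 - 0.05*11.7873 = 0.5894
Step 4: grad_x = 2*1*0.8487 = 1.6974, grad_y = 2*5*0.5894 = 5.8936
  x_4 = 0.8487 - 0.05*1.6974 = 0.7638
  y_4 = 0.5894 - 0.05*5.8936 = 0.2947
Step 5: grad_x = 2*1*0.7638 = 1.5277, grad_y = 2*5*0.2947 = 2.9468
  x_5 = 0.7638 - 0.05*1.5277 = 0.6874
  y_5 = 0.2947 - 0.05*2.9468 = 0.1473
f(0.6874, 0.1473) = 1*0.6874^2 + 5*0.1473^2 = 0.5811


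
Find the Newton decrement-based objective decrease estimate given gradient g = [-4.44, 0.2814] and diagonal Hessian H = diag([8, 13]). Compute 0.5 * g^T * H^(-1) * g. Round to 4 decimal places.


Step 1: H is diagonal, so H^(-1) * g = [-0.555, 0.0216].
Step 2: g^T H^(-1) g = sum_i g_i^2 / H_ii
  = (-4.44)^2/8 + (0.2814)^2/13
  = 2.4642 + 0.0061 = 2.4703
Step 3: Objective decrease = 0.5 * g^T H^(-1) g = 1.2351


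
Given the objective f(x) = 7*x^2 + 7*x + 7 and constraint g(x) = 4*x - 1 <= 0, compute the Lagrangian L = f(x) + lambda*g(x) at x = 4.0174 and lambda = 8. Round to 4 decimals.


Step 1: Evaluate f(x).
f(4.0174) = 7*4.0174^2 + 7*4.0174 + 7 = 148.0983
Step 2: Evaluate g(x).
g(4.0174) = 4*4.0174 - 1 = 15.0696
Step 3: Compute Lagrangian.
L = 148.0983 + 8*15.0696 = 268.6551


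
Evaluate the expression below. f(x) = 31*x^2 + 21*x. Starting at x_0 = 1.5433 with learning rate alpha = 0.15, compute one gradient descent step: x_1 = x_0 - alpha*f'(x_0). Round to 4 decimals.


We compute the gradient at x_0 and apply the update.
f'(x) = 62*x + 21
f'(1.5433) = 62*1.5433 + 21 = 116.6846
x_1 = 1.5433 - 0.15*116.6846 = -15.9594


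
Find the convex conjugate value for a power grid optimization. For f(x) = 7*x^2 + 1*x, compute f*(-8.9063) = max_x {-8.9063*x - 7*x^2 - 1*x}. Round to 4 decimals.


f*(y) = sup_x {y*x - a*x^2 - b*x} = sup_x {(y-b)*x - a*x^2}
FOC: (y - b) - 2a*x = 0 => x* = (y - b)/(2a)
x* = (-8.9063 - 1)/(2*7) = -0.7076
f*(-8.9063) = (y-b)^2/(4a) = (-8.9063 - 1)^2/(4*7)
= 98.1348/28 = 3.5048


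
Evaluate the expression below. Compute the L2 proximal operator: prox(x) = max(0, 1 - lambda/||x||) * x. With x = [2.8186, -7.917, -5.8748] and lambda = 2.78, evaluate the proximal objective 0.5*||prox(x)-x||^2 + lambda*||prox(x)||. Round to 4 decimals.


Step 1: Compute ||x||.
||x|| = 10.2536
Step 2: Compute scaling factor.
scale = max(0, 1 - 2.78/10.2536) = 0.7289
Step 3: prox(x) = [2.0544, -5.7705, -4.282]
||prox(x)|| = 7.4736
Step 4: Proximal objective.
0.5*||prox-x||^2 = 3.8642
lambda*||prox|| = 20.7766
Total = 24.6409


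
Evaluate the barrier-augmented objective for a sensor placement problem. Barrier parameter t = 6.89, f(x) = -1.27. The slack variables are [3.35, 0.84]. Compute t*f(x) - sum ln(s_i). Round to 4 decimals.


Step 1: Compute log-barrier.
ln values: [1.209, -0.1744]
phi = -(1.209 - 0.1744) = -1.0346
Step 2: Compute augmented objective.
t*f(x) = 6.89*-1.27 = -8.7503
Total = -8.7503 - 1.0346 = -9.7849


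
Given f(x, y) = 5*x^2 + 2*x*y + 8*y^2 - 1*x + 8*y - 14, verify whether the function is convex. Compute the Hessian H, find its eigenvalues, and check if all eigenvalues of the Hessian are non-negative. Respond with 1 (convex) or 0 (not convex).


The Hessian of f(x,y) = 5*x^2 + 2*x*y + 8*y^2 - 1*x + 8*y - 14 is:
H = [[10, 2], [2, 16]]
Trace = 10 + 16 = 26
Determinant = 10*16 - (2)^2 = 156
Discriminant = (26)^2 - 4*156 = 52.0
Eigenvalues: lambda_1 = 9.3944, lambda_2 = 16.6056
The function is convex.

1


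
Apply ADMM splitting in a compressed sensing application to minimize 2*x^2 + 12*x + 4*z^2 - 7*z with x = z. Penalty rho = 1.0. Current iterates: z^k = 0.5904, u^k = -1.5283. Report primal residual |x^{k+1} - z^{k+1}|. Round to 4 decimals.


ADMM iteration with rho = 1.0, z^k = 0.5904, u^k = -1.5283
Step 1: x-update.
Minimize 2*x^2 + 12*x + (1.0/2)*(x - 0.5904 - 1.5283)^2
FOC: (2*2 + 1.0)*x = -12 + 1.0*(0.5904 + 1.5283)
x^{k+1} = -1.9763
Step 2: z-update.
Minimize 4*z^2 - 7*z + (1.0/2)*(-1.9763 - z - 1.5283)^2
FOC: (2*4 + 1.0)*z = 7 + 1.0*(-1.9763 - 1.5283)
z^{k+1} = 0.3884
Step 3: u-update.
u^{k+1} = -1.5283 - 1.9763 - 0.3884 = -3.8929
Step 4: Primal residual = |-1.9763 - 0.3884| = 2.3646


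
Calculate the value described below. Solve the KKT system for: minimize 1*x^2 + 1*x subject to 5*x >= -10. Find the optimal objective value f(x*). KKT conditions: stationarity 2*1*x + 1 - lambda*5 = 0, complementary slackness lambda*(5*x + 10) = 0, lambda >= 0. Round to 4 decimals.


Step 1: Try lambda = 0 (constraint inactive).
Stationarity: 2*1*x + 1 = 0
x* = -1/(2*1) = -0.5
Check constraint: 5*-0.5 = -2.5 >= -10 -- satisfied.
Step 2: Compute optimal value.
f(x*) = 1*(-0.5)^2 + 1*(-0.5) = -0.25


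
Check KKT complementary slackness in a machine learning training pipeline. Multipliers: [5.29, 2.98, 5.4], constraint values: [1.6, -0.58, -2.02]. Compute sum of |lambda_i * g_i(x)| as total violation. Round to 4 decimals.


KKT complementary slackness check:
lambda_1 * g_1 = 5.29 * 1.6 = 8.464
lambda_2 * g_2 = 2.98 * -0.58 = -1.7284
lambda_3 * g_3 = 5.4 * -2.02 = -10.908
Total violation = 8.464 + 1.7284 + 10.908 = 21.1004


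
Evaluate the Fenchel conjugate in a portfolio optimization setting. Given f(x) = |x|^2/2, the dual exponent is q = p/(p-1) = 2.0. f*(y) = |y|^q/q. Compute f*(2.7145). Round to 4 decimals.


The conjugate exponent q satisfies 1/p + 1/q = 1.
p = 2, so q = 2/(2 - 1) = 2.0
|y|^q = 2.7145^2.0 = 7.3685
f*(2.7145) = 7.3685 / 2.0 = 3.6843


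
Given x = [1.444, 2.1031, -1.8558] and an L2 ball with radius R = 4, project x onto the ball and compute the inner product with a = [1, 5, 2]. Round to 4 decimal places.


Step 1: Compute ||x|| (intermediates to 6 decimals).
||x|| = sqrt(1.444^2 + 2.1031^2 + (-1.8558)^2) = 3.154704
Step 2: Project.
Since ||x|| <= R, proj = x (no scaling needed).
proj(x) = [1.444, 2.1031, -1.8558]
Step 3: Dot product.
a^T * proj(x) = 1*1.444 + 5*2.1031 + 2*(-1.8558) = 8.2479
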